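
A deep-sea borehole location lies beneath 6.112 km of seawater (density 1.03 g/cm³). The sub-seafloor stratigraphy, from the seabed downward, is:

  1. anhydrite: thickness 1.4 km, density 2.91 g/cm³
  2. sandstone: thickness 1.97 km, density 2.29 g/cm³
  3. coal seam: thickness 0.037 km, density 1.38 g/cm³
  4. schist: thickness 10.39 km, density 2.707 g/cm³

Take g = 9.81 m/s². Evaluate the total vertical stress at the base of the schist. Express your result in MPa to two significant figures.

seawater: 1030 kg/m³ × 9.81 m/s² × 6112 m = 6.176×10^7 Pa = 61.76 MPa
anhydrite: 2910 kg/m³ × 9.81 m/s² × 1400 m = 3.997×10^7 Pa = 39.97 MPa
sandstone: 2290 kg/m³ × 9.81 m/s² × 1970 m = 4.426×10^7 Pa = 44.26 MPa
coal seam: 1380 kg/m³ × 9.81 m/s² × 37 m = 5.009×10^5 Pa = 0.5009 MPa
schist: 2707 kg/m³ × 9.81 m/s² × 10390 m = 2.759×10^8 Pa = 275.9 MPa
Total = 61.76 + 39.97 + 44.26 + 0.5009 + 275.9 = 422.39 MPa

420 MPa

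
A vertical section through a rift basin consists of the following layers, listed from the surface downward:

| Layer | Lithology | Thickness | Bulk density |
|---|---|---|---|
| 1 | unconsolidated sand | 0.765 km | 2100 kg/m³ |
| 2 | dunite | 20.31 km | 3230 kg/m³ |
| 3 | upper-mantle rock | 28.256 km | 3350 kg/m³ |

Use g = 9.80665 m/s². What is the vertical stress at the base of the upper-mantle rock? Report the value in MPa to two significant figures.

unconsolidated sand: 2100 kg/m³ × 9.80665 m/s² × 765 m = 1.575×10^7 Pa = 15.75 MPa
dunite: 3230 kg/m³ × 9.80665 m/s² × 20310 m = 6.433×10^8 Pa = 643.3 MPa
upper-mantle rock: 3350 kg/m³ × 9.80665 m/s² × 28256 m = 9.283×10^8 Pa = 928.3 MPa
Total = 15.75 + 643.3 + 928.3 = 1587.4 MPa

1600 MPa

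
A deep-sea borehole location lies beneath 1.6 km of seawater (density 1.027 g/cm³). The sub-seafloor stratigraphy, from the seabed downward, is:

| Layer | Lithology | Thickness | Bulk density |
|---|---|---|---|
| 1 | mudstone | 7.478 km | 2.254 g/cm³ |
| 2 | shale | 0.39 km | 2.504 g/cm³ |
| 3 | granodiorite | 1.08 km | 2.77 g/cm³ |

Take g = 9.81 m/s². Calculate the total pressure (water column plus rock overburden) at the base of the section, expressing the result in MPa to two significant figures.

220 MPa

seawater: 1027 kg/m³ × 9.81 m/s² × 1600 m = 1.612×10^7 Pa = 16.12 MPa
mudstone: 2254 kg/m³ × 9.81 m/s² × 7478 m = 1.654×10^8 Pa = 165.4 MPa
shale: 2504 kg/m³ × 9.81 m/s² × 390 m = 9.580×10^6 Pa = 9.580 MPa
granodiorite: 2770 kg/m³ × 9.81 m/s² × 1080 m = 2.935×10^7 Pa = 29.35 MPa
Total = 16.12 + 165.4 + 9.580 + 29.35 = 220.40 MPa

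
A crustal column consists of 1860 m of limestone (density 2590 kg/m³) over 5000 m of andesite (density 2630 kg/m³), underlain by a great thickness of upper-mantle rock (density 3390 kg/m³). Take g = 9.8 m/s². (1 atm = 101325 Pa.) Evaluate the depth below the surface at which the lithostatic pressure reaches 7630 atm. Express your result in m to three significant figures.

Pressure at base of upper layers: 2590×9.8×1860 + 2630×9.8×5000 = 1.761×10^8 Pa = 1738 atm
Remaining pressure to be supplied by upper-mantle rock: 7.731×10^8 − 1.761×10^8 = 5.970×10^8 Pa
Additional depth in upper-mantle rock = 5.970×10^8 Pa / (3390 kg/m³ × 9.8 m/s²) = 17971 m
Total depth = 6860 m + 17971 m = 24831 m

24800 m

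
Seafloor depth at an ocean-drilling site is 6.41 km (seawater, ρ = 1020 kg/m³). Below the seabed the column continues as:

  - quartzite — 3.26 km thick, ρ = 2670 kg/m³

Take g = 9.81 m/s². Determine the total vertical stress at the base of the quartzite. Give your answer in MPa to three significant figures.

150 MPa

seawater: 1020 kg/m³ × 9.81 m/s² × 6410 m = 6.414×10^7 Pa = 64.14 MPa
quartzite: 2670 kg/m³ × 9.81 m/s² × 3260 m = 8.539×10^7 Pa = 85.39 MPa
Total = 64.14 + 85.39 = 149.53 MPa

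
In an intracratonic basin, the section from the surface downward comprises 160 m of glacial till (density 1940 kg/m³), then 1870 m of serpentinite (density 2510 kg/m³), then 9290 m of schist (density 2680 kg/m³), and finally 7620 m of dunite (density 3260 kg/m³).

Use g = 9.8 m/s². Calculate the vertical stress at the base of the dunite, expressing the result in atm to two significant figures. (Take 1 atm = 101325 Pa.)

glacial till: 1940 kg/m³ × 9.8 m/s² × 160 m = 3.042×10^6 Pa = 30.02 atm
serpentinite: 2510 kg/m³ × 9.8 m/s² × 1870 m = 4.600×10^7 Pa = 454.0 atm
schist: 2680 kg/m³ × 9.8 m/s² × 9290 m = 2.440×10^8 Pa = 2408 atm
dunite: 3260 kg/m³ × 9.8 m/s² × 7620 m = 2.434×10^8 Pa = 2403 atm
Total = 30.02 + 454.0 + 2408 + 2403 = 5294.6 atm

5300 atm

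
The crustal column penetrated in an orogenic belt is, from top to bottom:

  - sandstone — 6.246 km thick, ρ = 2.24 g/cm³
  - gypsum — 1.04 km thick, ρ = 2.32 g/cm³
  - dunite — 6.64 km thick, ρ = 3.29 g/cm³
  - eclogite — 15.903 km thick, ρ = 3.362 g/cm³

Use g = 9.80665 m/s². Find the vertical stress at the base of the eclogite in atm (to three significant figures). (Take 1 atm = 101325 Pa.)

8880 atm

sandstone: 2240 kg/m³ × 9.80665 m/s² × 6246 m = 1.372×10^8 Pa = 1354 atm
gypsum: 2320 kg/m³ × 9.80665 m/s² × 1040 m = 2.366×10^7 Pa = 233.5 atm
dunite: 3290 kg/m³ × 9.80665 m/s² × 6640 m = 2.142×10^8 Pa = 2114 atm
eclogite: 3362 kg/m³ × 9.80665 m/s² × 15903 m = 5.243×10^8 Pa = 5175 atm
Total = 1354 + 233.5 + 2114 + 5175 = 8876.6 atm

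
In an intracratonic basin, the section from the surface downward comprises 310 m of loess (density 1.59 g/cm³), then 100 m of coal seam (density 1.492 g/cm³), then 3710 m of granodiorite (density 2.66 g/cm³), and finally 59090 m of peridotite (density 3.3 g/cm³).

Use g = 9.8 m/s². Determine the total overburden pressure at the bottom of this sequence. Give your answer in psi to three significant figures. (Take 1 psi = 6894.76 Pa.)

loess: 1590 kg/m³ × 9.8 m/s² × 310 m = 4.830×10^6 Pa = 700.6 psi
coal seam: 1492 kg/m³ × 9.8 m/s² × 100 m = 1.462×10^6 Pa = 212.1 psi
granodiorite: 2660 kg/m³ × 9.8 m/s² × 3710 m = 9.671×10^7 Pa = 14027 psi
peridotite: 3300 kg/m³ × 9.8 m/s² × 59090 m = 1.911×10^9 Pa = 2.772×10^5 psi
Total = 700.6 + 212.1 + 14027 + 2.772×10^5 = 2.9210×10^5 psi

292000 psi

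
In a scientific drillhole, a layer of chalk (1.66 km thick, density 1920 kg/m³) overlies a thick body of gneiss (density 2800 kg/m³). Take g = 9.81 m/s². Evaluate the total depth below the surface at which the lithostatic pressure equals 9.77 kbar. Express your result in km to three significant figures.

36.1 km

Pressure at base of upper layers: 1920×9.81×1660 = 3.127×10^7 Pa = 0.3127 kbar
Remaining pressure to be supplied by gneiss: 9.770×10^8 − 3.127×10^7 = 9.457×10^8 Pa
Additional depth in gneiss = 9.457×10^8 Pa / (2800 kg/m³ × 9.81 m/s²) = 34430 m
Total depth = 1660 m + 34430 m = 36090 m
= 36.090 km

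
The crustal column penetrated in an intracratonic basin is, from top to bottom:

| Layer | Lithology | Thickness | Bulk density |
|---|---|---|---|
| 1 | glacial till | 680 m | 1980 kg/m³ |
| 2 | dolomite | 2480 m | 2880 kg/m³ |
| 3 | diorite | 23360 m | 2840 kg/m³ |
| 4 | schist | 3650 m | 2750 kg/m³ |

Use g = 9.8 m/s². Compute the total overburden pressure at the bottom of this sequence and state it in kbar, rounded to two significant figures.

glacial till: 1980 kg/m³ × 9.8 m/s² × 680 m = 1.319×10^7 Pa = 0.1319 kbar
dolomite: 2880 kg/m³ × 9.8 m/s² × 2480 m = 7.000×10^7 Pa = 0.7000 kbar
diorite: 2840 kg/m³ × 9.8 m/s² × 23360 m = 6.502×10^8 Pa = 6.502 kbar
schist: 2750 kg/m³ × 9.8 m/s² × 3650 m = 9.837×10^7 Pa = 0.9837 kbar
Total = 0.1319 + 0.7000 + 6.502 + 0.9837 = 8.3171 kbar

8.3 kbar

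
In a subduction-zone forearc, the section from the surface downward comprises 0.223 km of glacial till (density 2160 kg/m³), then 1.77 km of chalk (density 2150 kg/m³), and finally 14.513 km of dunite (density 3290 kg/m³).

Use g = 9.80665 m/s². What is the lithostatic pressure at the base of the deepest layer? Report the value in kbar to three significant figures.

5.10 kbar

glacial till: 2160 kg/m³ × 9.80665 m/s² × 223 m = 4.724×10^6 Pa = 0.04724 kbar
chalk: 2150 kg/m³ × 9.80665 m/s² × 1770 m = 3.732×10^7 Pa = 0.3732 kbar
dunite: 3290 kg/m³ × 9.80665 m/s² × 14513 m = 4.682×10^8 Pa = 4.682 kbar
Total = 0.04724 + 0.3732 + 4.682 = 5.1029 kbar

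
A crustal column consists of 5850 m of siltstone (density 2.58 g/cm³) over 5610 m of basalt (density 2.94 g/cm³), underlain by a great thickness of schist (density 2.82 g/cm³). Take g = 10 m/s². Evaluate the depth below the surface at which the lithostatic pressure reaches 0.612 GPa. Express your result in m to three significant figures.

22000 m

Pressure at base of upper layers: 2580×10×5850 + 2940×10×5610 = 3.159×10^8 Pa = 0.3159 GPa
Remaining pressure to be supplied by schist: 6.120×10^8 − 3.159×10^8 = 2.961×10^8 Pa
Additional depth in schist = 2.961×10^8 Pa / (2820 kg/m³ × 10 m/s²) = 10501 m
Total depth = 11460 m + 10501 m = 21961 m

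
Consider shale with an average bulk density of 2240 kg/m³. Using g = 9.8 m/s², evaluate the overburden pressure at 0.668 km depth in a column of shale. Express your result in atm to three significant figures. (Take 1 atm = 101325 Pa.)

145 atm

shale: 2240 kg/m³ × 9.8 m/s² × 668 m = 1.466×10^7 Pa = 144.7 atm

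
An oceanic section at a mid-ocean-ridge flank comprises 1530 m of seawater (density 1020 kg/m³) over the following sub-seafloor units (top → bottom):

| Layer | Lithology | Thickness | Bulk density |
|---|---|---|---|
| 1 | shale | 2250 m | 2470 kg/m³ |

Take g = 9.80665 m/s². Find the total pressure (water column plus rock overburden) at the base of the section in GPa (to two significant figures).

0.070 GPa

seawater: 1020 kg/m³ × 9.80665 m/s² × 1530 m = 1.530×10^7 Pa = 0.01530 GPa
shale: 2470 kg/m³ × 9.80665 m/s² × 2250 m = 5.450×10^7 Pa = 0.05450 GPa
Total = 0.01530 + 0.05450 = 0.069805 GPa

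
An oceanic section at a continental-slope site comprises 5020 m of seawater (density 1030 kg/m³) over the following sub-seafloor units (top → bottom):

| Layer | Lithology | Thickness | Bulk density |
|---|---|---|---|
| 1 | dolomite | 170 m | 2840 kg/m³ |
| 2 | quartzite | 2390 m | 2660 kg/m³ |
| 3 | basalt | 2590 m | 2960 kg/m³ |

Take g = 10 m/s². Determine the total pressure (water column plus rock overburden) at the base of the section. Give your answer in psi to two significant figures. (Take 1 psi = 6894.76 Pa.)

seawater: 1030 kg/m³ × 10 m/s² × 5020 m = 5.171×10^7 Pa = 7499 psi
dolomite: 2840 kg/m³ × 10 m/s² × 170 m = 4.828×10^6 Pa = 700.2 psi
quartzite: 2660 kg/m³ × 10 m/s² × 2390 m = 6.357×10^7 Pa = 9221 psi
basalt: 2960 kg/m³ × 10 m/s² × 2590 m = 7.666×10^7 Pa = 11119 psi
Total = 7499 + 700.2 + 9221 + 11119 = 28539 psi

29000 psi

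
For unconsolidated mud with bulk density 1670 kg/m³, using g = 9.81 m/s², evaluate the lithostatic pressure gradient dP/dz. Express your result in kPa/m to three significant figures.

16.4 kPa/m

dP/dz = ρg = 1670 kg/m³ × 9.81 m/s² = 16383 Pa/m
= 16383 Pa/m × (1 kPa/m / 1000.0 Pa/m) = 16.383 kPa/m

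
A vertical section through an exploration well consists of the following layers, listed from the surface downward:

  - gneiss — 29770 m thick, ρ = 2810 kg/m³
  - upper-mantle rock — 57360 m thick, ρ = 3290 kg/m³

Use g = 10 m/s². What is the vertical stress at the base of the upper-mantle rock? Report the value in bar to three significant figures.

gneiss: 2810 kg/m³ × 10 m/s² × 29770 m = 8.365×10^8 Pa = 8365 bar
upper-mantle rock: 3290 kg/m³ × 10 m/s² × 57360 m = 1.887×10^9 Pa = 18871 bar
Total = 8365 + 18871 = 27237 bar

27200 bar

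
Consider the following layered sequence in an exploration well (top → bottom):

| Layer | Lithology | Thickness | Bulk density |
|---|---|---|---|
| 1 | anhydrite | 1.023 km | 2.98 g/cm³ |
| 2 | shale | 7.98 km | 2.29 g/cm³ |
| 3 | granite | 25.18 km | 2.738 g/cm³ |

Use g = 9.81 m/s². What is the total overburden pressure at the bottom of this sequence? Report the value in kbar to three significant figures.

anhydrite: 2980 kg/m³ × 9.81 m/s² × 1023 m = 2.991×10^7 Pa = 0.2991 kbar
shale: 2290 kg/m³ × 9.81 m/s² × 7980 m = 1.793×10^8 Pa = 1.793 kbar
granite: 2738 kg/m³ × 9.81 m/s² × 25180 m = 6.763×10^8 Pa = 6.763 kbar
Total = 0.2991 + 1.793 + 6.763 = 8.8551 kbar

8.86 kbar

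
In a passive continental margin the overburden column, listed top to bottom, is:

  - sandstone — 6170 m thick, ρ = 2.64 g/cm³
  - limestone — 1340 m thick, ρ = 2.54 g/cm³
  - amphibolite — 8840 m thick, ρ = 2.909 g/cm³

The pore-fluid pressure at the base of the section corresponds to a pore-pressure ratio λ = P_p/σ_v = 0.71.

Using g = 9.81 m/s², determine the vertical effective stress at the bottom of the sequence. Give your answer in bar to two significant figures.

Overburden (lithostatic) stress σ_v:
sandstone: 2640 kg/m³ × 9.81 m/s² × 6170 m = 1.598×10^8 Pa = 159.8 MPa
limestone: 2540 kg/m³ × 9.81 m/s² × 1340 m = 3.339×10^7 Pa = 33.39 MPa
amphibolite: 2909 kg/m³ × 9.81 m/s² × 8840 m = 2.523×10^8 Pa = 252.3 MPa
Total = 159.8 + 33.39 + 252.3 = 445.45 MPa
Pore pressure P_p = λ·σ_v = 0.71 × 445.5 MPa = 316.3 MPa
Effective stress σ' = σ_v − P_p = 445.5 − 316.3 = 129.18 MPa = 1291.8 bar

1300 bar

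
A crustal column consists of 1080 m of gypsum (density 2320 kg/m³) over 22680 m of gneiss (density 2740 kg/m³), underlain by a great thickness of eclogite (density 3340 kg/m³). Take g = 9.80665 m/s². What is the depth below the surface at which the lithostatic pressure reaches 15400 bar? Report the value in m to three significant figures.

51400 m

Pressure at base of upper layers: 2320×9.80665×1080 + 2740×9.80665×22680 = 6.340×10^8 Pa = 6340 bar
Remaining pressure to be supplied by eclogite: 1.540×10^9 − 6.340×10^8 = 9.060×10^8 Pa
Additional depth in eclogite = 9.060×10^8 Pa / (3340 kg/m³ × 9.80665 m/s²) = 27661 m
Total depth = 23760 m + 27661 m = 51421 m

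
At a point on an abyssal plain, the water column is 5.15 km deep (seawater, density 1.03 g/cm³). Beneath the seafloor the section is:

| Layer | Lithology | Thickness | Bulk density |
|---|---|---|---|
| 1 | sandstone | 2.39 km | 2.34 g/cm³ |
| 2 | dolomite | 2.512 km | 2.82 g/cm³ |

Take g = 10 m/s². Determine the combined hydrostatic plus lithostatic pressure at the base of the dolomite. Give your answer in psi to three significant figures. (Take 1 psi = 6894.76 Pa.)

seawater: 1030 kg/m³ × 10 m/s² × 5150 m = 5.304×10^7 Pa = 7694 psi
sandstone: 2340 kg/m³ × 10 m/s² × 2390 m = 5.593×10^7 Pa = 8111 psi
dolomite: 2820 kg/m³ × 10 m/s² × 2512 m = 7.084×10^7 Pa = 10274 psi
Total = 7694 + 8111 + 10274 = 26079 psi

26100 psi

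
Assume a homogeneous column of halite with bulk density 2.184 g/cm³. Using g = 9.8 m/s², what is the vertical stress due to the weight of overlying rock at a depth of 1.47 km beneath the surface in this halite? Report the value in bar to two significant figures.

halite: 2184 kg/m³ × 9.8 m/s² × 1470 m = 3.146×10^7 Pa = 314.6 bar

310 bar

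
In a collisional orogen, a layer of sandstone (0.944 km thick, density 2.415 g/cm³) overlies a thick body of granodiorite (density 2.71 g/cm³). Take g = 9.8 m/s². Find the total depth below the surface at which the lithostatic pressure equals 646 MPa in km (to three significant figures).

24.4 km

Pressure at base of upper layers: 2415×9.8×944 = 2.234×10^7 Pa = 22.34 MPa
Remaining pressure to be supplied by granodiorite: 6.460×10^8 − 2.234×10^7 = 6.237×10^8 Pa
Additional depth in granodiorite = 6.237×10^8 Pa / (2710 kg/m³ × 9.8 m/s²) = 23483 m
Total depth = 944 m + 23483 m = 24427 m
= 24.427 km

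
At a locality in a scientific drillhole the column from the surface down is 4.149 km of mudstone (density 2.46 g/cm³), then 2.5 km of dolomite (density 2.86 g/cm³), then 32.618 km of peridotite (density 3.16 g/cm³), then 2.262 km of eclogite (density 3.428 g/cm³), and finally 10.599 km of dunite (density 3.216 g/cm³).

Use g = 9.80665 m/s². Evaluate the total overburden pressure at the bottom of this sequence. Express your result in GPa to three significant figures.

mudstone: 2460 kg/m³ × 9.80665 m/s² × 4149 m = 1.001×10^8 Pa = 0.1001 GPa
dolomite: 2860 kg/m³ × 9.80665 m/s² × 2500 m = 7.012×10^7 Pa = 0.07012 GPa
peridotite: 3160 kg/m³ × 9.80665 m/s² × 32618 m = 1.011×10^9 Pa = 1.011 GPa
eclogite: 3428 kg/m³ × 9.80665 m/s² × 2262 m = 7.604×10^7 Pa = 0.07604 GPa
dunite: 3216 kg/m³ × 9.80665 m/s² × 10599 m = 3.343×10^8 Pa = 0.3343 GPa
Total = 0.1001 + 0.07012 + 1.011 + 0.07604 + 0.3343 = 1.5913 GPa

1.59 GPa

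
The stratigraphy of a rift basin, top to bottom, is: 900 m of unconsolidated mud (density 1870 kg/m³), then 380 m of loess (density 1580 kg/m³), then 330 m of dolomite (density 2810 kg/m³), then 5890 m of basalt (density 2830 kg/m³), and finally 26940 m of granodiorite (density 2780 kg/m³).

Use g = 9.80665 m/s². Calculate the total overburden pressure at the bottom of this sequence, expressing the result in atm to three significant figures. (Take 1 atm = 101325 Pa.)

9170 atm

unconsolidated mud: 1870 kg/m³ × 9.80665 m/s² × 900 m = 1.650×10^7 Pa = 162.9 atm
loess: 1580 kg/m³ × 9.80665 m/s² × 380 m = 5.888×10^6 Pa = 58.11 atm
dolomite: 2810 kg/m³ × 9.80665 m/s² × 330 m = 9.094×10^6 Pa = 89.75 atm
basalt: 2830 kg/m³ × 9.80665 m/s² × 5890 m = 1.635×10^8 Pa = 1613 atm
granodiorite: 2780 kg/m³ × 9.80665 m/s² × 26940 m = 7.345×10^8 Pa = 7248 atm
Total = 162.9 + 58.11 + 89.75 + 1613 + 7248 = 9172.5 atm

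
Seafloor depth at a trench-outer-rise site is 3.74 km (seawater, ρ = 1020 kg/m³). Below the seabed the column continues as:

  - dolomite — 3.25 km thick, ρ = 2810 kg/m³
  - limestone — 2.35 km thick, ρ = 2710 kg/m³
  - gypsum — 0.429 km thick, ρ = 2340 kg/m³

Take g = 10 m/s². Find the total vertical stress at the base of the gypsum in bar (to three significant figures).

2030 bar

seawater: 1020 kg/m³ × 10 m/s² × 3740 m = 3.815×10^7 Pa = 381.5 bar
dolomite: 2810 kg/m³ × 10 m/s² × 3250 m = 9.133×10^7 Pa = 913.2 bar
limestone: 2710 kg/m³ × 10 m/s² × 2350 m = 6.369×10^7 Pa = 636.9 bar
gypsum: 2340 kg/m³ × 10 m/s² × 429 m = 1.004×10^7 Pa = 100.4 bar
Total = 381.5 + 913.2 + 636.9 + 100.4 = 2032.0 bar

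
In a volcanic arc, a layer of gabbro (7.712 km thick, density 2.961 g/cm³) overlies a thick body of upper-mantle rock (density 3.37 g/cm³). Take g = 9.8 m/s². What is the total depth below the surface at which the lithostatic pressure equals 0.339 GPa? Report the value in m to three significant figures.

Pressure at base of upper layers: 2961×9.8×7712 = 2.238×10^8 Pa = 0.2238 GPa
Remaining pressure to be supplied by upper-mantle rock: 3.390×10^8 − 2.238×10^8 = 1.152×10^8 Pa
Additional depth in upper-mantle rock = 1.152×10^8 Pa / (3370 kg/m³ × 9.8 m/s²) = 3488.6 m
Total depth = 7712 m + 3488.6 m = 11201 m

11200 m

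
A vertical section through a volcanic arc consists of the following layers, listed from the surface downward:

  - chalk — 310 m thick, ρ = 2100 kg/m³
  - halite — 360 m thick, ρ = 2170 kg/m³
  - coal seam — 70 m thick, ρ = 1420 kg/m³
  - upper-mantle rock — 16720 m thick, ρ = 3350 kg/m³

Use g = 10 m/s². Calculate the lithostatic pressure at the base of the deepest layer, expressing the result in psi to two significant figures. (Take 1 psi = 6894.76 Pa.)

83000 psi

chalk: 2100 kg/m³ × 10 m/s² × 310 m = 6.510×10^6 Pa = 944.2 psi
halite: 2170 kg/m³ × 10 m/s² × 360 m = 7.812×10^6 Pa = 1133 psi
coal seam: 1420 kg/m³ × 10 m/s² × 70 m = 9.940×10^5 Pa = 144.2 psi
upper-mantle rock: 3350 kg/m³ × 10 m/s² × 16720 m = 5.601×10^8 Pa = 81239 psi
Total = 944.2 + 1133 + 144.2 + 81239 = 83460 psi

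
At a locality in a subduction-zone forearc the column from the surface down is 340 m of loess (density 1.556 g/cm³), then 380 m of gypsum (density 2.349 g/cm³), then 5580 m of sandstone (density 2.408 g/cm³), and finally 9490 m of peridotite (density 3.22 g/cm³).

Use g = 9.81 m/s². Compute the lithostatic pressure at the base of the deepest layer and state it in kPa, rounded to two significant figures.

loess: 1556 kg/m³ × 9.81 m/s² × 340 m = 5.190×10^6 Pa = 5190 kPa
gypsum: 2349 kg/m³ × 9.81 m/s² × 380 m = 8.757×10^6 Pa = 8757 kPa
sandstone: 2408 kg/m³ × 9.81 m/s² × 5580 m = 1.318×10^8 Pa = 1.318×10^5 kPa
peridotite: 3220 kg/m³ × 9.81 m/s² × 9490 m = 2.998×10^8 Pa = 2.998×10^5 kPa
Total = 5190 + 8757 + 1.318×10^5 + 2.998×10^5 = 4.4553×10^5 kPa

450000 kPa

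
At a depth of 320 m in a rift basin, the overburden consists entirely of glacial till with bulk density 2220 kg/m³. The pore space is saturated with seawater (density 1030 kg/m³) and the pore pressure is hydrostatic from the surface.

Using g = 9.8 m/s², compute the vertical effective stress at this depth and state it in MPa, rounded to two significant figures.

3.7 MPa

Overburden (lithostatic) stress σ_v:
glacial till: 2220 kg/m³ × 9.8 m/s² × 320 m = 6.962×10^6 Pa = 6.962 MPa
Pore pressure P_p = 1030 kg/m³ × 9.8 m/s² × 320 m = 3.230×10^6 Pa = 3.230 MPa
Effective stress σ' = σ_v − P_p = 6.962 − 3.230 = 3.7318 MPa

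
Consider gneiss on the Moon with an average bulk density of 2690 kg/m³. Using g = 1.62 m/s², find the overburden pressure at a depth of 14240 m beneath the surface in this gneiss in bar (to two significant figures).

620 bar

gneiss: 2690 kg/m³ × 1.62 m/s² × 14240 m = 6.206×10^7 Pa = 620.6 bar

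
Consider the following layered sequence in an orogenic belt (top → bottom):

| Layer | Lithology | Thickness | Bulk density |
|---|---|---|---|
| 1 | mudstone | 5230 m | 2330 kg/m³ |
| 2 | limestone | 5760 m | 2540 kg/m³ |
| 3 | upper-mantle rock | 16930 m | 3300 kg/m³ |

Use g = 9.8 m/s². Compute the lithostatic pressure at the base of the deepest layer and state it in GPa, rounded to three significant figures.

mudstone: 2330 kg/m³ × 9.8 m/s² × 5230 m = 1.194×10^8 Pa = 0.1194 GPa
limestone: 2540 kg/m³ × 9.8 m/s² × 5760 m = 1.434×10^8 Pa = 0.1434 GPa
upper-mantle rock: 3300 kg/m³ × 9.8 m/s² × 16930 m = 5.475×10^8 Pa = 0.5475 GPa
Total = 0.1194 + 0.1434 + 0.5475 = 0.81032 GPa

0.810 GPa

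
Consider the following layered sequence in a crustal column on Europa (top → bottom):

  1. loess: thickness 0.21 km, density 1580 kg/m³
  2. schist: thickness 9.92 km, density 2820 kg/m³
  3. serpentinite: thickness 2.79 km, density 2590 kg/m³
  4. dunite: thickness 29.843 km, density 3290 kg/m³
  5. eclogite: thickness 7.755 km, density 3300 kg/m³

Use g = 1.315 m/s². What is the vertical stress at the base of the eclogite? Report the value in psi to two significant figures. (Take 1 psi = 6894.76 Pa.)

loess: 1580 kg/m³ × 1.315 m/s² × 210 m = 4.363×10^5 Pa = 63.28 psi
schist: 2820 kg/m³ × 1.315 m/s² × 9920 m = 3.679×10^7 Pa = 5335 psi
serpentinite: 2590 kg/m³ × 1.315 m/s² × 2790 m = 9.502×10^6 Pa = 1378 psi
dunite: 3290 kg/m³ × 1.315 m/s² × 29843 m = 1.291×10^8 Pa = 18726 psi
eclogite: 3300 kg/m³ × 1.315 m/s² × 7755 m = 3.365×10^7 Pa = 4881 psi
Total = 63.28 + 5335 + 1378 + 18726 + 4881 = 30384 psi

30000 psi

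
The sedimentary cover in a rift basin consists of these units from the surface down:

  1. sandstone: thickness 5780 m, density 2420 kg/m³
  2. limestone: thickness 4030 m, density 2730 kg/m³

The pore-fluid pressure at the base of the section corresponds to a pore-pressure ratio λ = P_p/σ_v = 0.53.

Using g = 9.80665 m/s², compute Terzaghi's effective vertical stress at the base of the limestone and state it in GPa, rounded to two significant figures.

Overburden (lithostatic) stress σ_v:
sandstone: 2420 kg/m³ × 9.80665 m/s² × 5780 m = 1.372×10^8 Pa = 137.2 MPa
limestone: 2730 kg/m³ × 9.80665 m/s² × 4030 m = 1.079×10^8 Pa = 107.9 MPa
Total = 137.2 + 107.9 = 245.06 MPa
Pore pressure P_p = λ·σ_v = 0.53 × 245.1 MPa = 129.9 MPa
Effective stress σ' = σ_v − P_p = 245.1 − 129.9 = 115.18 MPa = 0.11518 GPa

0.12 GPa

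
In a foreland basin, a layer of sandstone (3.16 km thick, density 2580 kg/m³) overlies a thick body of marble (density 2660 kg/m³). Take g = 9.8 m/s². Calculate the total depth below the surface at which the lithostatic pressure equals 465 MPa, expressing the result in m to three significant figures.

17900 m

Pressure at base of upper layers: 2580×9.8×3160 = 7.990×10^7 Pa = 79.90 MPa
Remaining pressure to be supplied by marble: 4.650×10^8 − 7.990×10^7 = 3.851×10^8 Pa
Additional depth in marble = 3.851×10^8 Pa / (2660 kg/m³ × 9.8 m/s²) = 14773 m
Total depth = 3160 m + 14773 m = 17933 m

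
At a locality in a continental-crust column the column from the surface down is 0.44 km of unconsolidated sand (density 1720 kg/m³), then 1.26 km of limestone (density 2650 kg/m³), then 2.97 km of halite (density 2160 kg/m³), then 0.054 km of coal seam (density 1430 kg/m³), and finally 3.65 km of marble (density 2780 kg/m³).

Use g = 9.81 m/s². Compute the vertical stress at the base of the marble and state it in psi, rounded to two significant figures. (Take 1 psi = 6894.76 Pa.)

unconsolidated sand: 1720 kg/m³ × 9.81 m/s² × 440 m = 7.424×10^6 Pa = 1077 psi
limestone: 2650 kg/m³ × 9.81 m/s² × 1260 m = 3.276×10^7 Pa = 4751 psi
halite: 2160 kg/m³ × 9.81 m/s² × 2970 m = 6.293×10^7 Pa = 9128 psi
coal seam: 1430 kg/m³ × 9.81 m/s² × 54 m = 7.575×10^5 Pa = 109.9 psi
marble: 2780 kg/m³ × 9.81 m/s² × 3650 m = 9.954×10^7 Pa = 14437 psi
Total = 1077 + 4751 + 9128 + 109.9 + 14437 = 29502 psi

30000 psi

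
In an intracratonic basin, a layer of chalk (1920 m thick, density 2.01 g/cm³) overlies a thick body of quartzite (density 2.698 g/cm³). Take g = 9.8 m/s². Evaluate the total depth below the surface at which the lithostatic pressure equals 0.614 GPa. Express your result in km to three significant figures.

23.7 km

Pressure at base of upper layers: 2010×9.8×1920 = 3.782×10^7 Pa = 0.03782 GPa
Remaining pressure to be supplied by quartzite: 6.140×10^8 − 3.782×10^7 = 5.762×10^8 Pa
Additional depth in quartzite = 5.762×10^8 Pa / (2698 kg/m³ × 9.8 m/s²) = 21792 m
Total depth = 1920 m + 21792 m = 23712 m
= 23.712 km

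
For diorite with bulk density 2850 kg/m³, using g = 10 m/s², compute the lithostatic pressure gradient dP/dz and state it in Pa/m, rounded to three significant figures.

28500 Pa/m

dP/dz = ρg = 2850 kg/m³ × 10 m/s² = 28500 Pa/m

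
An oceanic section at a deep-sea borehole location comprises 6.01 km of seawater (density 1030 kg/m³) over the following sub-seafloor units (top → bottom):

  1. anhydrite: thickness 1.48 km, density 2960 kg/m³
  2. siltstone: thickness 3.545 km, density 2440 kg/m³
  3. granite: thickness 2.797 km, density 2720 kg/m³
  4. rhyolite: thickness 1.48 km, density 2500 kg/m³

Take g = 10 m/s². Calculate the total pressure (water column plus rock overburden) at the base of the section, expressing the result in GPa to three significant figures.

0.305 GPa

seawater: 1030 kg/m³ × 10 m/s² × 6010 m = 6.190×10^7 Pa = 0.06190 GPa
anhydrite: 2960 kg/m³ × 10 m/s² × 1480 m = 4.381×10^7 Pa = 0.04381 GPa
siltstone: 2440 kg/m³ × 10 m/s² × 3545 m = 8.650×10^7 Pa = 0.08650 GPa
granite: 2720 kg/m³ × 10 m/s² × 2797 m = 7.608×10^7 Pa = 0.07608 GPa
rhyolite: 2500 kg/m³ × 10 m/s² × 1480 m = 3.700×10^7 Pa = 0.03700 GPa
Total = 0.06190 + 0.04381 + 0.08650 + 0.07608 + 0.03700 = 0.30529 GPa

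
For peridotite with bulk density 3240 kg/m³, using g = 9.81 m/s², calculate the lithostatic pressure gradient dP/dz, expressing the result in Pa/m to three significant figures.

dP/dz = ρg = 3240 kg/m³ × 9.81 m/s² = 31784 Pa/m

31800 Pa/m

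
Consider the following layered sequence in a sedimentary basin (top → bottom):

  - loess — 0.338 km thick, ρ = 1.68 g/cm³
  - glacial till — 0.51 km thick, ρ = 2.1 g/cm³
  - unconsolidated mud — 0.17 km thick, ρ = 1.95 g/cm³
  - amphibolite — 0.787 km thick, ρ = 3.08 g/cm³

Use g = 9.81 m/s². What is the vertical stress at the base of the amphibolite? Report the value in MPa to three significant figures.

43.1 MPa

loess: 1680 kg/m³ × 9.81 m/s² × 338 m = 5.571×10^6 Pa = 5.571 MPa
glacial till: 2100 kg/m³ × 9.81 m/s² × 510 m = 1.051×10^7 Pa = 10.51 MPa
unconsolidated mud: 1950 kg/m³ × 9.81 m/s² × 170 m = 3.252×10^6 Pa = 3.252 MPa
amphibolite: 3080 kg/m³ × 9.81 m/s² × 787 m = 2.378×10^7 Pa = 23.78 MPa
Total = 5.571 + 10.51 + 3.252 + 23.78 = 43.108 MPa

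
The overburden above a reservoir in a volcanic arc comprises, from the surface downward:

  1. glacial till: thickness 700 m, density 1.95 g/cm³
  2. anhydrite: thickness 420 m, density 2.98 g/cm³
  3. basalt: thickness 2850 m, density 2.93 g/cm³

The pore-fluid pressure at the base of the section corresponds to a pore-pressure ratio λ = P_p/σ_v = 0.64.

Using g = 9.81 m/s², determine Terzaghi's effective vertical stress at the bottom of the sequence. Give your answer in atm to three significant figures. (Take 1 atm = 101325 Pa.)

Overburden (lithostatic) stress σ_v:
glacial till: 1950 kg/m³ × 9.81 m/s² × 700 m = 1.339×10^7 Pa = 13.39 MPa
anhydrite: 2980 kg/m³ × 9.81 m/s² × 420 m = 1.228×10^7 Pa = 12.28 MPa
basalt: 2930 kg/m³ × 9.81 m/s² × 2850 m = 8.192×10^7 Pa = 81.92 MPa
Total = 13.39 + 12.28 + 81.92 = 107.59 MPa
Pore pressure P_p = λ·σ_v = 0.64 × 107.6 MPa = 68.86 MPa
Effective stress σ' = σ_v − P_p = 107.6 − 68.86 = 38.731 MPa = 382.25 atm

382 atm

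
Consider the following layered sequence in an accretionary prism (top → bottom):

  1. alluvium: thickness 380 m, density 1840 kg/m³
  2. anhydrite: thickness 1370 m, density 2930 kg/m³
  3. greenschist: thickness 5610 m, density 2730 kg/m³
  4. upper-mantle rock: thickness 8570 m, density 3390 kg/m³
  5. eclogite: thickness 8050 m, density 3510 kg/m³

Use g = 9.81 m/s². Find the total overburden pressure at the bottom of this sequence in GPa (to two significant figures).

alluvium: 1840 kg/m³ × 9.81 m/s² × 380 m = 6.859×10^6 Pa = 6.859×10^-3 GPa
anhydrite: 2930 kg/m³ × 9.81 m/s² × 1370 m = 3.938×10^7 Pa = 0.03938 GPa
greenschist: 2730 kg/m³ × 9.81 m/s² × 5610 m = 1.502×10^8 Pa = 0.1502 GPa
upper-mantle rock: 3390 kg/m³ × 9.81 m/s² × 8570 m = 2.850×10^8 Pa = 0.2850 GPa
eclogite: 3510 kg/m³ × 9.81 m/s² × 8050 m = 2.772×10^8 Pa = 0.2772 GPa
Total = 6.859×10^-3 + 0.03938 + 0.1502 + 0.2850 + 0.2772 = 0.75867 GPa

0.76 GPa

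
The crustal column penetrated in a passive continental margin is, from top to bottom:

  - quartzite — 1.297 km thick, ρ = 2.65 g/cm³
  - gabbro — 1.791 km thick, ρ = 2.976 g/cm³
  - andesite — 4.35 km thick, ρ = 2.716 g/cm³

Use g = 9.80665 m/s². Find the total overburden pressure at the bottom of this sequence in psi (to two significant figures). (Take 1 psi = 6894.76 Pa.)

quartzite: 2650 kg/m³ × 9.80665 m/s² × 1297 m = 3.371×10^7 Pa = 4889 psi
gabbro: 2976 kg/m³ × 9.80665 m/s² × 1791 m = 5.227×10^7 Pa = 7581 psi
andesite: 2716 kg/m³ × 9.80665 m/s² × 4350 m = 1.159×10^8 Pa = 16804 psi
Total = 4889 + 7581 + 16804 = 29274 psi

29000 psi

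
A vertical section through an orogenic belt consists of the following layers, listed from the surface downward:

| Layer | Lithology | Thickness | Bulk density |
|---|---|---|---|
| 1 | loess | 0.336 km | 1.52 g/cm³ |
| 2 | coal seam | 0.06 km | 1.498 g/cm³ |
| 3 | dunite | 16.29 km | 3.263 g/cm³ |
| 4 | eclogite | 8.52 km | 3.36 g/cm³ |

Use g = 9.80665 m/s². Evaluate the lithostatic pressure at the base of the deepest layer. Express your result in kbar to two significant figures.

8.1 kbar

loess: 1520 kg/m³ × 9.80665 m/s² × 336 m = 5.008×10^6 Pa = 0.05008 kbar
coal seam: 1498 kg/m³ × 9.80665 m/s² × 60 m = 8.814×10^5 Pa = 8.814×10^-3 kbar
dunite: 3263 kg/m³ × 9.80665 m/s² × 16290 m = 5.213×10^8 Pa = 5.213 kbar
eclogite: 3360 kg/m³ × 9.80665 m/s² × 8520 m = 2.807×10^8 Pa = 2.807 kbar
Total = 0.05008 + 8.814×10^-3 + 5.213 + 2.807 = 8.0789 kbar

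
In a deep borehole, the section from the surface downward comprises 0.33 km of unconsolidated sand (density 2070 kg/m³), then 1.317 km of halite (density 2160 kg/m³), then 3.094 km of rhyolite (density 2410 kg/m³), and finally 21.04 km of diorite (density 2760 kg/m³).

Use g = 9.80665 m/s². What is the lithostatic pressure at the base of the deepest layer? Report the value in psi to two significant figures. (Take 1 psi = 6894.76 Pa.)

98000 psi

unconsolidated sand: 2070 kg/m³ × 9.80665 m/s² × 330 m = 6.699×10^6 Pa = 971.6 psi
halite: 2160 kg/m³ × 9.80665 m/s² × 1317 m = 2.790×10^7 Pa = 4046 psi
rhyolite: 2410 kg/m³ × 9.80665 m/s² × 3094 m = 7.312×10^7 Pa = 10606 psi
diorite: 2760 kg/m³ × 9.80665 m/s² × 21040 m = 5.695×10^8 Pa = 82596 psi
Total = 971.6 + 4046 + 10606 + 82596 = 98219 psi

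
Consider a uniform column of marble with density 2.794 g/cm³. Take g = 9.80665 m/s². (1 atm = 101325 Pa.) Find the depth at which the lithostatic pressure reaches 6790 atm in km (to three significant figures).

25.1 km

h = P/(ρg) = 6790 atm / (2794 kg/m³ × 9.80665 m/s²) = 6.880×10^8 Pa / 27400 Pa/m = 25110 m
= 25.110 km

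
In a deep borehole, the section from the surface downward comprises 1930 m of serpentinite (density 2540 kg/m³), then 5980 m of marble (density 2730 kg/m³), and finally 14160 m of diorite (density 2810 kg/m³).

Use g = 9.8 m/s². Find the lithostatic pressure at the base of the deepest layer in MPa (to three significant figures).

598 MPa

serpentinite: 2540 kg/m³ × 9.8 m/s² × 1930 m = 4.804×10^7 Pa = 48.04 MPa
marble: 2730 kg/m³ × 9.8 m/s² × 5980 m = 1.600×10^8 Pa = 160.0 MPa
diorite: 2810 kg/m³ × 9.8 m/s² × 14160 m = 3.899×10^8 Pa = 389.9 MPa
Total = 48.04 + 160.0 + 389.9 = 597.97 MPa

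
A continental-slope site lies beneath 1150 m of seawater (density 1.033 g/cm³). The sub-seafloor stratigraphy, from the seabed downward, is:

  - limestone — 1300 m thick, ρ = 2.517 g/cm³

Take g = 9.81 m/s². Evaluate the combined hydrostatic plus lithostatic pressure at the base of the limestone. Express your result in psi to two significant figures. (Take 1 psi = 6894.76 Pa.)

seawater: 1033 kg/m³ × 9.81 m/s² × 1150 m = 1.165×10^7 Pa = 1690 psi
limestone: 2517 kg/m³ × 9.81 m/s² × 1300 m = 3.210×10^7 Pa = 4656 psi
Total = 1690 + 4656 = 6345.8 psi

6300 psi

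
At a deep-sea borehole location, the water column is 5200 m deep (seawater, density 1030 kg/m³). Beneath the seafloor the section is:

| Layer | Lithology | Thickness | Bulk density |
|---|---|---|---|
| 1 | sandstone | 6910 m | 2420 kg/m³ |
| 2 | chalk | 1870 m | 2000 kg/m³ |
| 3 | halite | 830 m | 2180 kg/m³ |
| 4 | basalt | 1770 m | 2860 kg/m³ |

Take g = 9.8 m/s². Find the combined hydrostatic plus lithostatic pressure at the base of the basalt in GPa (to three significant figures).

seawater: 1030 kg/m³ × 9.8 m/s² × 5200 m = 5.249×10^7 Pa = 0.05249 GPa
sandstone: 2420 kg/m³ × 9.8 m/s² × 6910 m = 1.639×10^8 Pa = 0.1639 GPa
chalk: 2000 kg/m³ × 9.8 m/s² × 1870 m = 3.665×10^7 Pa = 0.03665 GPa
halite: 2180 kg/m³ × 9.8 m/s² × 830 m = 1.773×10^7 Pa = 0.01773 GPa
basalt: 2860 kg/m³ × 9.8 m/s² × 1770 m = 4.961×10^7 Pa = 0.04961 GPa
Total = 0.05249 + 0.1639 + 0.03665 + 0.01773 + 0.04961 = 0.32036 GPa

0.320 GPa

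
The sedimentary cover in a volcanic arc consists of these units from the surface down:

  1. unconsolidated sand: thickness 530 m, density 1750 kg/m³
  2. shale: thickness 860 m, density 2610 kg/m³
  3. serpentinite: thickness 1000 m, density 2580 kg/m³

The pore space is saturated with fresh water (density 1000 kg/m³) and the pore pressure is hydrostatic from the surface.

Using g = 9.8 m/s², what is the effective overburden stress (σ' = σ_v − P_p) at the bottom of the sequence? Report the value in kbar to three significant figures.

0.329 kbar

Overburden (lithostatic) stress σ_v:
unconsolidated sand: 1750 kg/m³ × 9.8 m/s² × 530 m = 9.089×10^6 Pa = 9.089 MPa
shale: 2610 kg/m³ × 9.8 m/s² × 860 m = 2.200×10^7 Pa = 22.00 MPa
serpentinite: 2580 kg/m³ × 9.8 m/s² × 1000 m = 2.528×10^7 Pa = 25.28 MPa
Total = 9.089 + 22.00 + 25.28 = 56.371 MPa
Pore pressure P_p = 1000 kg/m³ × 9.8 m/s² × 2390 m = 2.342×10^7 Pa = 23.42 MPa
Effective stress σ' = σ_v − P_p = 56.37 − 23.42 = 32.949 MPa = 0.32949 kbar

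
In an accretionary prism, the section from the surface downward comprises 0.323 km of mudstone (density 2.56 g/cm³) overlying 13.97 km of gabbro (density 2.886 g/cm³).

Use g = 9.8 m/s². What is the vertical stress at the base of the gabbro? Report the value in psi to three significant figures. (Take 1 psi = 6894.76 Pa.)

mudstone: 2560 kg/m³ × 9.8 m/s² × 323 m = 8.103×10^6 Pa = 1175 psi
gabbro: 2886 kg/m³ × 9.8 m/s² × 13970 m = 3.951×10^8 Pa = 57306 psi
Total = 1175 + 57306 = 58481 psi

58500 psi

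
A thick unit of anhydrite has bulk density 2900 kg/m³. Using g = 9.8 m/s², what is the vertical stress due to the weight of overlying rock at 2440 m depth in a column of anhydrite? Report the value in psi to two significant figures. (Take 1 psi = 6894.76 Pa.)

10000 psi

anhydrite: 2900 kg/m³ × 9.8 m/s² × 2440 m = 6.934×10^7 Pa = 10058 psi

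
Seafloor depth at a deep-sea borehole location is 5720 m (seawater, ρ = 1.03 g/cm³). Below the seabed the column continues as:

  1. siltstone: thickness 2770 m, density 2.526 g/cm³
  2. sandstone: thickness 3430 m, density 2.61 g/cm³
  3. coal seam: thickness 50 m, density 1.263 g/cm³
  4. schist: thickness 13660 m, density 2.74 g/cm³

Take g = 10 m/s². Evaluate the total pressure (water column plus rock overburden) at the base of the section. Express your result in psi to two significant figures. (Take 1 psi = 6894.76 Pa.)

86000 psi

seawater: 1030 kg/m³ × 10 m/s² × 5720 m = 5.892×10^7 Pa = 8545 psi
siltstone: 2526 kg/m³ × 10 m/s² × 2770 m = 6.997×10^7 Pa = 10148 psi
sandstone: 2610 kg/m³ × 10 m/s² × 3430 m = 8.952×10^7 Pa = 12984 psi
coal seam: 1263 kg/m³ × 10 m/s² × 50 m = 6.315×10^5 Pa = 91.59 psi
schist: 2740 kg/m³ × 10 m/s² × 13660 m = 3.743×10^8 Pa = 54285 psi
Total = 8545 + 10148 + 12984 + 91.59 + 54285 = 86054 psi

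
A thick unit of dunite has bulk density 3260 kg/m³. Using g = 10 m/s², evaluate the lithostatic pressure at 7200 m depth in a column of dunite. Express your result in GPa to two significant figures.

0.23 GPa

dunite: 3260 kg/m³ × 10 m/s² × 7200 m = 2.347×10^8 Pa = 0.2347 GPa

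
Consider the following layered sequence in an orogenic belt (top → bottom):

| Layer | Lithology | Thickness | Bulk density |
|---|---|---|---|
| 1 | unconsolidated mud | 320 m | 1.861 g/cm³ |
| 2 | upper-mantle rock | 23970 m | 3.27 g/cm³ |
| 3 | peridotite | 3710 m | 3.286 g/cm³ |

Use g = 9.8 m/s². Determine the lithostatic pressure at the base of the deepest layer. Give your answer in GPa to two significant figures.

unconsolidated mud: 1861 kg/m³ × 9.8 m/s² × 320 m = 5.836×10^6 Pa = 5.836×10^-3 GPa
upper-mantle rock: 3270 kg/m³ × 9.8 m/s² × 23970 m = 7.681×10^8 Pa = 0.7681 GPa
peridotite: 3286 kg/m³ × 9.8 m/s² × 3710 m = 1.195×10^8 Pa = 0.1195 GPa
Total = 5.836×10^-3 + 0.7681 + 0.1195 = 0.89345 GPa

0.89 GPa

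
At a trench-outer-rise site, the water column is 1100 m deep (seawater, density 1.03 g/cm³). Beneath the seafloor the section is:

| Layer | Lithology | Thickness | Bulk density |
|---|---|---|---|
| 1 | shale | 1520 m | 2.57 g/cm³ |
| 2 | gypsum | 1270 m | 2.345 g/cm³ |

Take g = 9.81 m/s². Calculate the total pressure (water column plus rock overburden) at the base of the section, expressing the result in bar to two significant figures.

seawater: 1030 kg/m³ × 9.81 m/s² × 1100 m = 1.111×10^7 Pa = 111.1 bar
shale: 2570 kg/m³ × 9.81 m/s² × 1520 m = 3.832×10^7 Pa = 383.2 bar
gypsum: 2345 kg/m³ × 9.81 m/s² × 1270 m = 2.922×10^7 Pa = 292.2 bar
Total = 111.1 + 383.2 + 292.2 = 786.52 bar

790 bar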